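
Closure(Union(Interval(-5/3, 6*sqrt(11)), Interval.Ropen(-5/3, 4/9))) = Interval(-5/3, 6*sqrt(11))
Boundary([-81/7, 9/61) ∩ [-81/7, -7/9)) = {-81/7, -7/9}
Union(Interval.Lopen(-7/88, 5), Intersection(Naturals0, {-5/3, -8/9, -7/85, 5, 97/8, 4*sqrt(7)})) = Interval.Lopen(-7/88, 5)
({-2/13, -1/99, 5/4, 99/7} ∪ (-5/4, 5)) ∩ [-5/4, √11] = (-5/4, √11]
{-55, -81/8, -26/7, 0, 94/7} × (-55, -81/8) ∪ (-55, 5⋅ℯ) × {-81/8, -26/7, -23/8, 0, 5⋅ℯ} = ({-55, -81/8, -26/7, 0, 94/7} × (-55, -81/8)) ∪ ((-55, 5⋅ℯ) × {-81/8, -26/7, -23/8, 0, 5⋅ℯ})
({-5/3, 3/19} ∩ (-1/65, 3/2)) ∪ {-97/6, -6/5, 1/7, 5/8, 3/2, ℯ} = {-97/6, -6/5, 1/7, 3/19, 5/8, 3/2, ℯ}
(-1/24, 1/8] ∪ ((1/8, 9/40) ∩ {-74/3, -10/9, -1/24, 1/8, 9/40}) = (-1/24, 1/8]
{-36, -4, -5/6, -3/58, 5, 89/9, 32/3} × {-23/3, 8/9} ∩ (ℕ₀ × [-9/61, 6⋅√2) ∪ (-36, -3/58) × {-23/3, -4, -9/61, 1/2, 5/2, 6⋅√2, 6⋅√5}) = ({5} × {8/9}) ∪ ({-4, -5/6} × {-23/3})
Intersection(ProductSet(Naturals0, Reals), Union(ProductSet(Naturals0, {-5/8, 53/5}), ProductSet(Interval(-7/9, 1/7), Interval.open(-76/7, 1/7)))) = Union(ProductSet(Naturals0, {-5/8, 53/5}), ProductSet(Range(0, 1, 1), Interval.open(-76/7, 1/7)))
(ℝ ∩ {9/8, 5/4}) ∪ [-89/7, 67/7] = [-89/7, 67/7]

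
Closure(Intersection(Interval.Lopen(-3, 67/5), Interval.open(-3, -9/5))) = Interval(-3, -9/5)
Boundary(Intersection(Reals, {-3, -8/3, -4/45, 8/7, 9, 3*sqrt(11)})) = {-3, -8/3, -4/45, 8/7, 9, 3*sqrt(11)}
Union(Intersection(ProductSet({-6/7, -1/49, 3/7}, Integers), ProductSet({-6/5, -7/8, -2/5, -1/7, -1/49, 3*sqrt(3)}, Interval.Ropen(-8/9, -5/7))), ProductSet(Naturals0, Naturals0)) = ProductSet(Naturals0, Naturals0)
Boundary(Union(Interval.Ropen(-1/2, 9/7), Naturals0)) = Union(Complement(Naturals0, Interval.open(-1/2, 9/7)), {-1/2, 9/7})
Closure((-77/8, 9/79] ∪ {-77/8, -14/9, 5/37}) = [-77/8, 9/79] ∪ {5/37}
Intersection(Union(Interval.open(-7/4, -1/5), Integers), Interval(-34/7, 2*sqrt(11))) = Union(Interval.open(-7/4, -1/5), Range(-4, 7, 1))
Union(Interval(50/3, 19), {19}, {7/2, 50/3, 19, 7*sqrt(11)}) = Union({7/2, 7*sqrt(11)}, Interval(50/3, 19))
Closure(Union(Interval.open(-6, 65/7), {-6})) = Interval(-6, 65/7)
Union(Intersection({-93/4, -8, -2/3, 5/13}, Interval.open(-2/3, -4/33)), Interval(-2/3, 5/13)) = Interval(-2/3, 5/13)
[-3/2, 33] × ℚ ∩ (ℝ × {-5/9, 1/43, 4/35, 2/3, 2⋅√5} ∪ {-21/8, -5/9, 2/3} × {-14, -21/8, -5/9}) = ({-5/9, 2/3} × {-14, -21/8, -5/9}) ∪ ([-3/2, 33] × {-5/9, 1/43, 4/35, 2/3})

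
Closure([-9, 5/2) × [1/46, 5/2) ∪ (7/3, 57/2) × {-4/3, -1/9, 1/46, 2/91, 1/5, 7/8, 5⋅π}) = ({-9, 5/2} × [1/46, 5/2]) ∪ ([-9, 5/2] × {1/46, 5/2}) ∪ ([-9, 5/2) × [1/46, 5/2)) ∪ ([7/3, 57/2] × {-4/3, -1/9, 1/46, 5⋅π}) ∪ ((7/3, 57/2] × {-4/3, -1/9, 1/46, 2/91, 1/5, 7/8, 5⋅π})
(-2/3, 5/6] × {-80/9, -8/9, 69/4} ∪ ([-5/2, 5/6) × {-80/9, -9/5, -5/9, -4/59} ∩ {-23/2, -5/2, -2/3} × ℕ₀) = (-2/3, 5/6] × {-80/9, -8/9, 69/4}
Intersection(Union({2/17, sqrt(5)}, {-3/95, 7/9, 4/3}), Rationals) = {-3/95, 2/17, 7/9, 4/3}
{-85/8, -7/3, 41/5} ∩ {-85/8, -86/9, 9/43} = {-85/8}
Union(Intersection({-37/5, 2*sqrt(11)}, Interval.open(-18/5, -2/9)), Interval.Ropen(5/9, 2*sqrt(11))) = Interval.Ropen(5/9, 2*sqrt(11))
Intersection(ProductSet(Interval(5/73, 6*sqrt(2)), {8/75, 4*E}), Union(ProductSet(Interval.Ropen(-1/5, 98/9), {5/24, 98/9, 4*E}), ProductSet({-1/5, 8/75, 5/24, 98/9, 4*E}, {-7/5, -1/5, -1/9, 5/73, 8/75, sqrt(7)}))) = Union(ProductSet({8/75, 5/24}, {8/75}), ProductSet(Interval(5/73, 6*sqrt(2)), {4*E}))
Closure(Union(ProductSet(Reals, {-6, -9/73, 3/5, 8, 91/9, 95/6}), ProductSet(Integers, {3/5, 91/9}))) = ProductSet(Reals, {-6, -9/73, 3/5, 8, 91/9, 95/6})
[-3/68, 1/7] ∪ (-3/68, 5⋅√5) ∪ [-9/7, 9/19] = [-9/7, 5⋅√5)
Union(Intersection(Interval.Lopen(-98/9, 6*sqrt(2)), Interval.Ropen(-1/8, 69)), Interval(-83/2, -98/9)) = Union(Interval(-83/2, -98/9), Interval(-1/8, 6*sqrt(2)))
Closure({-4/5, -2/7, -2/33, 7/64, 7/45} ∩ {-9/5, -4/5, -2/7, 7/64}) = {-4/5, -2/7, 7/64}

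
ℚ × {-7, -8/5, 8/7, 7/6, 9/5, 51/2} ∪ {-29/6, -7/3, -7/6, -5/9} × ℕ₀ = ({-29/6, -7/3, -7/6, -5/9} × ℕ₀) ∪ (ℚ × {-7, -8/5, 8/7, 7/6, 9/5, 51/2})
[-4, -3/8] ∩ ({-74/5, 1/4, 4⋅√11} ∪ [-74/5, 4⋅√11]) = [-4, -3/8]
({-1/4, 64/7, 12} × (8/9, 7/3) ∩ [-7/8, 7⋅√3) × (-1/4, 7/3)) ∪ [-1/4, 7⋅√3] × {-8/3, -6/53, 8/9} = ({-1/4, 64/7, 12} × (8/9, 7/3)) ∪ ([-1/4, 7⋅√3] × {-8/3, -6/53, 8/9})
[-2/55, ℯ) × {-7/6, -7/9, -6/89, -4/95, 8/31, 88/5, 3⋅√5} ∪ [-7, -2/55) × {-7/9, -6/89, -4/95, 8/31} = ([-7, -2/55) × {-7/9, -6/89, -4/95, 8/31}) ∪ ([-2/55, ℯ) × {-7/6, -7/9, -6/89, -4/95, 8/31, 88/5, 3⋅√5})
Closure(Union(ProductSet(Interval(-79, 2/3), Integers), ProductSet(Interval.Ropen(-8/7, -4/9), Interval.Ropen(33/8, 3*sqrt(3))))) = Union(ProductSet({-8/7, -4/9}, Interval(33/8, 3*sqrt(3))), ProductSet(Interval(-79, 2/3), Integers), ProductSet(Interval(-8/7, -4/9), {33/8, 3*sqrt(3)}), ProductSet(Interval.Ropen(-8/7, -4/9), Interval.Ropen(33/8, 3*sqrt(3))))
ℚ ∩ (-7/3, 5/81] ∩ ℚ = ℚ ∩ (-7/3, 5/81]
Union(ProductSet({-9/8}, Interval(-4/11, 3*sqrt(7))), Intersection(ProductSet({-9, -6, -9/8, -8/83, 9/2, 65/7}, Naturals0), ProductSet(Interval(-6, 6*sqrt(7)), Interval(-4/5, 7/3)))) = Union(ProductSet({-9/8}, Interval(-4/11, 3*sqrt(7))), ProductSet({-6, -9/8, -8/83, 9/2, 65/7}, Range(0, 3, 1)))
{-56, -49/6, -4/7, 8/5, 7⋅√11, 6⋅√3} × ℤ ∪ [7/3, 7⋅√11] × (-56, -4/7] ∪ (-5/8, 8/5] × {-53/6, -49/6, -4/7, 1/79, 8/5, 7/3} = ((-5/8, 8/5] × {-53/6, -49/6, -4/7, 1/79, 8/5, 7/3}) ∪ ([7/3, 7⋅√11] × (-56, -4/7]) ∪ ({-56, -49/6, -4/7, 8/5, 7⋅√11, 6⋅√3} × ℤ)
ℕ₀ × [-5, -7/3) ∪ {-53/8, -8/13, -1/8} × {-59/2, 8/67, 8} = (ℕ₀ × [-5, -7/3)) ∪ ({-53/8, -8/13, -1/8} × {-59/2, 8/67, 8})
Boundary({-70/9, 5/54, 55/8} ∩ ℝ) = {-70/9, 5/54, 55/8}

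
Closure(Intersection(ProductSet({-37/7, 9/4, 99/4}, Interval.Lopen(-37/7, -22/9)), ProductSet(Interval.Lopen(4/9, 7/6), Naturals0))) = EmptySet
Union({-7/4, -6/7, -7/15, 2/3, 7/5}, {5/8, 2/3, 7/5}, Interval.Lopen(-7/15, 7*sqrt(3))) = Union({-7/4, -6/7}, Interval(-7/15, 7*sqrt(3)))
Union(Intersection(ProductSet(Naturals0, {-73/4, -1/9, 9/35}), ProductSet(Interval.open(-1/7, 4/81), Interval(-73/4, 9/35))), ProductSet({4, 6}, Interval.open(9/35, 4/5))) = Union(ProductSet({4, 6}, Interval.open(9/35, 4/5)), ProductSet(Range(0, 1, 1), {-73/4, -1/9, 9/35}))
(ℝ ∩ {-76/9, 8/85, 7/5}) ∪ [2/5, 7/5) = {-76/9, 8/85} ∪ [2/5, 7/5]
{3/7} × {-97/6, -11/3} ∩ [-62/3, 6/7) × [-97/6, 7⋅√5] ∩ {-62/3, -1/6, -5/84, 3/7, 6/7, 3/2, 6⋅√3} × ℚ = {3/7} × {-97/6, -11/3}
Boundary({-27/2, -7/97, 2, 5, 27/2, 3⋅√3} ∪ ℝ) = ∅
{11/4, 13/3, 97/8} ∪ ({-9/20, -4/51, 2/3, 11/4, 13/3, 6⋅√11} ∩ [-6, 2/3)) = {-9/20, -4/51, 11/4, 13/3, 97/8}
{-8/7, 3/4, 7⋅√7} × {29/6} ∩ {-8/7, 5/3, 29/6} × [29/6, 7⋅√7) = {-8/7} × {29/6}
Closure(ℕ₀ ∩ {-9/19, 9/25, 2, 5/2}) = {2}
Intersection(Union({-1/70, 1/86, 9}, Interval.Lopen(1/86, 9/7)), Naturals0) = Union({9}, Range(1, 2, 1))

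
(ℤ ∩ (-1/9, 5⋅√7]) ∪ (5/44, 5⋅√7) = {0, 1, …, 13} ∪ (5/44, 5⋅√7)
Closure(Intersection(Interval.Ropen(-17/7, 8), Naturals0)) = Range(0, 8, 1)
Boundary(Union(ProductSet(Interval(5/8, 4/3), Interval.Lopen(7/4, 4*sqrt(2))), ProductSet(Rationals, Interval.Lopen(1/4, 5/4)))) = Union(ProductSet({5/8, 4/3}, Interval(7/4, 4*sqrt(2))), ProductSet(Interval(5/8, 4/3), {7/4, 4*sqrt(2)}), ProductSet(Reals, Interval(1/4, 5/4)))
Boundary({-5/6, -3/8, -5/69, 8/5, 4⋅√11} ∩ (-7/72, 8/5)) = {-5/69}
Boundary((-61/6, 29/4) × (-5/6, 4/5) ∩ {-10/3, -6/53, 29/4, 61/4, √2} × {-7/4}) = ∅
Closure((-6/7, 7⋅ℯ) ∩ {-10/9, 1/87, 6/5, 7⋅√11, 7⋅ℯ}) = {1/87, 6/5}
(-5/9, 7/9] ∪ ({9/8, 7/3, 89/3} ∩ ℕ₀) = (-5/9, 7/9]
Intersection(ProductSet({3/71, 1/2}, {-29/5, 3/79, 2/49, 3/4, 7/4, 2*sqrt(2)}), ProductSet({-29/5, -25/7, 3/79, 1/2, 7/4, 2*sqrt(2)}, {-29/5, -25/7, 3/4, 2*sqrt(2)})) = ProductSet({1/2}, {-29/5, 3/4, 2*sqrt(2)})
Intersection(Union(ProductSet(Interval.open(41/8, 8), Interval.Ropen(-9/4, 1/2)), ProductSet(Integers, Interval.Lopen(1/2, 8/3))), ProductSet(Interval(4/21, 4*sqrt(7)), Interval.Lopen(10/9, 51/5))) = ProductSet(Range(1, 11, 1), Interval.Lopen(10/9, 8/3))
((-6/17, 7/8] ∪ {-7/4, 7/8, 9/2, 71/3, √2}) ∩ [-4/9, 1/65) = (-6/17, 1/65)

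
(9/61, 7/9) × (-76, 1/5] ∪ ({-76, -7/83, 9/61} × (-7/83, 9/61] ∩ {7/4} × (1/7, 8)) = (9/61, 7/9) × (-76, 1/5]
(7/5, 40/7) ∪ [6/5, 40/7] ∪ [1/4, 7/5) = [1/4, 40/7]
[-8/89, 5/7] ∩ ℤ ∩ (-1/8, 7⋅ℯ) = {0}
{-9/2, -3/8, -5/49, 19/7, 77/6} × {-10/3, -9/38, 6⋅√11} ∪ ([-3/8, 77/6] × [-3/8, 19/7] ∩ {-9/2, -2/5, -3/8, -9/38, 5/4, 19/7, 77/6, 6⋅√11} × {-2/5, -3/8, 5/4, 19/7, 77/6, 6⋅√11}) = ({-3/8, -9/38, 5/4, 19/7, 77/6} × {-3/8, 5/4, 19/7}) ∪ ({-9/2, -3/8, -5/49, 19/7, 77/6} × {-10/3, -9/38, 6⋅√11})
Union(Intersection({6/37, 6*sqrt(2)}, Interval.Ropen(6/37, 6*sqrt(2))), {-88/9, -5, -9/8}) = {-88/9, -5, -9/8, 6/37}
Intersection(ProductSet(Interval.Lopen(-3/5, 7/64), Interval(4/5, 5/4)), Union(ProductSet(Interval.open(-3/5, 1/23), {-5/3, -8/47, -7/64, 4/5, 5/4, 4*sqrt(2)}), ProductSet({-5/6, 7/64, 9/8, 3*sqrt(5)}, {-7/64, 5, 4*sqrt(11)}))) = ProductSet(Interval.open(-3/5, 1/23), {4/5, 5/4})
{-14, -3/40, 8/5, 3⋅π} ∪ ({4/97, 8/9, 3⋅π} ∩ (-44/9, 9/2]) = {-14, -3/40, 4/97, 8/9, 8/5, 3⋅π}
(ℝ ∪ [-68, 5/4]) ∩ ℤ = ℤ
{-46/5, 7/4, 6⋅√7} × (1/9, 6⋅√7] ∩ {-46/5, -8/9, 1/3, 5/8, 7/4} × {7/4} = {-46/5, 7/4} × {7/4}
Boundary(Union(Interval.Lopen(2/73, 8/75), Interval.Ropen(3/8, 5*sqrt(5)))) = {2/73, 8/75, 3/8, 5*sqrt(5)}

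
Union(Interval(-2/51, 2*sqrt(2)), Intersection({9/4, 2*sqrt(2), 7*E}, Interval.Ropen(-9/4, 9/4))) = Interval(-2/51, 2*sqrt(2))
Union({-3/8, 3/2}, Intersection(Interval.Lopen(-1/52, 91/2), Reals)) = Union({-3/8}, Interval.Lopen(-1/52, 91/2))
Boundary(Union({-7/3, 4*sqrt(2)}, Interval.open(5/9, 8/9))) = {-7/3, 5/9, 8/9, 4*sqrt(2)}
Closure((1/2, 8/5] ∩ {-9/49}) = ∅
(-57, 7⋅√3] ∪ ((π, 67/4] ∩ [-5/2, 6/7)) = (-57, 7⋅√3]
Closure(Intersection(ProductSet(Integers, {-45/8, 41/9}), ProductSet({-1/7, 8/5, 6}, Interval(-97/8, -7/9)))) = ProductSet({6}, {-45/8})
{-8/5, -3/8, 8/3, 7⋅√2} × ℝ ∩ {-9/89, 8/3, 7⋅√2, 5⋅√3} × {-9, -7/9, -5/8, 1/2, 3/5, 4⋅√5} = {8/3, 7⋅√2} × {-9, -7/9, -5/8, 1/2, 3/5, 4⋅√5}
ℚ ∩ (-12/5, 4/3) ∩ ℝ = ℚ ∩ (-12/5, 4/3)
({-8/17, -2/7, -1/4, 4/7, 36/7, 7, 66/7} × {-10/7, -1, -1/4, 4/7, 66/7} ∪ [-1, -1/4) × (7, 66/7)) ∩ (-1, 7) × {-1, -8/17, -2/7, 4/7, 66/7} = {-8/17, -2/7, -1/4, 4/7, 36/7} × {-1, 4/7, 66/7}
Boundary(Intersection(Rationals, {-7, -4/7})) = {-7, -4/7}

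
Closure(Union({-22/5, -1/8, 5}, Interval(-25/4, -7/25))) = Union({-1/8, 5}, Interval(-25/4, -7/25))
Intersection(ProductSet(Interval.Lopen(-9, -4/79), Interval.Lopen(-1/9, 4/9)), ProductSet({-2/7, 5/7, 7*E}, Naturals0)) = ProductSet({-2/7}, Range(0, 1, 1))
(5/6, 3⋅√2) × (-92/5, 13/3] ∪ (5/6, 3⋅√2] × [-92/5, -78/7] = ((5/6, 3⋅√2] × [-92/5, -78/7]) ∪ ((5/6, 3⋅√2) × (-92/5, 13/3])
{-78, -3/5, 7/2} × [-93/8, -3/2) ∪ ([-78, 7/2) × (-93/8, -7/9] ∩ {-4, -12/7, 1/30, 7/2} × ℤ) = ({-4, -12/7, 1/30} × {-11, -10, …, -1}) ∪ ({-78, -3/5, 7/2} × [-93/8, -3/2))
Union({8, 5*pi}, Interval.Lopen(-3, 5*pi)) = Interval.Lopen(-3, 5*pi)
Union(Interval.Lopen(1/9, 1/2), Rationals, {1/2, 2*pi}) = Union({2*pi}, Interval(1/9, 1/2), Rationals)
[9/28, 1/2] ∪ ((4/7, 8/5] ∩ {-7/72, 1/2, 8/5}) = [9/28, 1/2] ∪ {8/5}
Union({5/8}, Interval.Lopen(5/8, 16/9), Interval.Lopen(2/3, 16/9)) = Interval(5/8, 16/9)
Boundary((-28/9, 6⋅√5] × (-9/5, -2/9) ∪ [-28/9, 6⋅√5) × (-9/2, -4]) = ([-28/9, 6⋅√5] × {-9/2, -4, -9/5, -2/9}) ∪ ({-28/9, 6⋅√5} × ([-9/2, -4] ∪ [-9/5, -2/9]))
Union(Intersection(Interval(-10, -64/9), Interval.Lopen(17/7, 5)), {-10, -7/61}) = {-10, -7/61}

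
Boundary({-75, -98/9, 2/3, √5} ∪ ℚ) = ℝ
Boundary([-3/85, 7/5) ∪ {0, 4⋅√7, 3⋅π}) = {-3/85, 7/5, 4⋅√7, 3⋅π}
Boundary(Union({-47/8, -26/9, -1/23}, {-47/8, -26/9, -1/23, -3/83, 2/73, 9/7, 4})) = {-47/8, -26/9, -1/23, -3/83, 2/73, 9/7, 4}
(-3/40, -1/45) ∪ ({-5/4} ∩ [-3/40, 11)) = (-3/40, -1/45)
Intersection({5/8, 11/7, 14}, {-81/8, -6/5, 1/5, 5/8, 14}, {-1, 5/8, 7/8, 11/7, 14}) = {5/8, 14}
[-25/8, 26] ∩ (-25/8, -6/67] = (-25/8, -6/67]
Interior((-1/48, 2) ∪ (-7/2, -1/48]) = (-7/2, 2)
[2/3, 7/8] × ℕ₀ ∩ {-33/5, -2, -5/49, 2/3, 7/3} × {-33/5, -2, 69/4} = ∅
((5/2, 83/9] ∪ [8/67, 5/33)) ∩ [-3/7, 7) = [8/67, 5/33) ∪ (5/2, 7)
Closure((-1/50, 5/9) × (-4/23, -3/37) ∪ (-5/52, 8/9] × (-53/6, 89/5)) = ({-5/52, 8/9} × [-53/6, 89/5]) ∪ ([-5/52, 8/9] × {-53/6, 89/5}) ∪ ((-5/52, 8/9] × (-53/6, 89/5))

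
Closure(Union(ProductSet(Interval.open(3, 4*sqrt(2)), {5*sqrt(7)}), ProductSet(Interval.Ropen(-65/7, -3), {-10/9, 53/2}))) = Union(ProductSet(Interval(-65/7, -3), {-10/9, 53/2}), ProductSet(Interval(3, 4*sqrt(2)), {5*sqrt(7)}))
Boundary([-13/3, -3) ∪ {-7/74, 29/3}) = {-13/3, -3, -7/74, 29/3}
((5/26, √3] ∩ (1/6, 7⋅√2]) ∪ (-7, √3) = (-7, √3]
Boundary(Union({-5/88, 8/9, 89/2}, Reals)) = EmptySet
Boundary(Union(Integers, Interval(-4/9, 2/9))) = Union(Complement(Integers, Interval.open(-4/9, 2/9)), {-4/9, 2/9})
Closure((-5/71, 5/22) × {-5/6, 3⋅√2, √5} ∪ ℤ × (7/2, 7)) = (ℤ × [7/2, 7]) ∪ ([-5/71, 5/22] × {-5/6, 3⋅√2, √5})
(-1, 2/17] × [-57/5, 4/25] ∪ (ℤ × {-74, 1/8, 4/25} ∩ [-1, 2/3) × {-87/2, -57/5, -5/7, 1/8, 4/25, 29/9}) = ({-1, 0} × {1/8, 4/25}) ∪ ((-1, 2/17] × [-57/5, 4/25])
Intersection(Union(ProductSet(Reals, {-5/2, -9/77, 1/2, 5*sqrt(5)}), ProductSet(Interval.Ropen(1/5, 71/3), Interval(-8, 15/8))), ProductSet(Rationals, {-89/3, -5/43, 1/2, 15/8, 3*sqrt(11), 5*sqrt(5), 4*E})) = Union(ProductSet(Intersection(Interval.Ropen(1/5, 71/3), Rationals), {-5/43, 1/2, 15/8}), ProductSet(Rationals, {1/2, 5*sqrt(5)}))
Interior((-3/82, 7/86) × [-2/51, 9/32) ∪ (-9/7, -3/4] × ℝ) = ((-9/7, -3/4) × (-∞, ∞)) ∪ ((-3/82, 7/86) × (-2/51, 9/32))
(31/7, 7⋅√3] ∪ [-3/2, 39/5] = [-3/2, 7⋅√3]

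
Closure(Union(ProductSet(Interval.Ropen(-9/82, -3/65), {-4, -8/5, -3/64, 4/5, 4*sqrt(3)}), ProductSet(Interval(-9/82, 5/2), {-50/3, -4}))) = Union(ProductSet(Interval(-9/82, -3/65), {-4, -8/5, -3/64, 4/5, 4*sqrt(3)}), ProductSet(Interval(-9/82, 5/2), {-50/3, -4}))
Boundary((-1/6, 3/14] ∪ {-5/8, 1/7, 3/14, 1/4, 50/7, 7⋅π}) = {-5/8, -1/6, 3/14, 1/4, 50/7, 7⋅π}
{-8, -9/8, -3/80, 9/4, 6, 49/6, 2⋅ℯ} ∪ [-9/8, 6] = {-8, 49/6} ∪ [-9/8, 6]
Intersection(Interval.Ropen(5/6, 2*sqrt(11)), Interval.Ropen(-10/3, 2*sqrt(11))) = Interval.Ropen(5/6, 2*sqrt(11))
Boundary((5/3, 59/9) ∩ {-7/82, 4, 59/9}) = {4}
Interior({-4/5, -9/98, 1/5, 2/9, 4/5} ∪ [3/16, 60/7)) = (3/16, 60/7)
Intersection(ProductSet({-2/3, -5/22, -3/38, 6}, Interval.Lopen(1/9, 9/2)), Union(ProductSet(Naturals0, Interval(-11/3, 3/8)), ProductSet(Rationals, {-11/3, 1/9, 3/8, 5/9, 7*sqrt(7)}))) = Union(ProductSet({6}, Interval.Lopen(1/9, 3/8)), ProductSet({-2/3, -5/22, -3/38, 6}, {3/8, 5/9}))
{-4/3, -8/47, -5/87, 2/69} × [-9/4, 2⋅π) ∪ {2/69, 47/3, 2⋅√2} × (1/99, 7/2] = ({-4/3, -8/47, -5/87, 2/69} × [-9/4, 2⋅π)) ∪ ({2/69, 47/3, 2⋅√2} × (1/99, 7/2])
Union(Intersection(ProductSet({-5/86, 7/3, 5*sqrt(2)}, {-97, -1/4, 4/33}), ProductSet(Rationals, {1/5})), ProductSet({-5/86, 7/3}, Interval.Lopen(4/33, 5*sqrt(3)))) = ProductSet({-5/86, 7/3}, Interval.Lopen(4/33, 5*sqrt(3)))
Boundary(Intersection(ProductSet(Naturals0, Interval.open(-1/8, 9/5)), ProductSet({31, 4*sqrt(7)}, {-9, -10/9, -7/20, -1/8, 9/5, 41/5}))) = EmptySet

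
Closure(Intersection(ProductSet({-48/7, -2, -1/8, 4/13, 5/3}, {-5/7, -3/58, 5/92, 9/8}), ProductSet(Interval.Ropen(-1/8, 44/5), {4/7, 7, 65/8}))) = EmptySet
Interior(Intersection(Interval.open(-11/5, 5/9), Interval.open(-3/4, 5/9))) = Interval.open(-3/4, 5/9)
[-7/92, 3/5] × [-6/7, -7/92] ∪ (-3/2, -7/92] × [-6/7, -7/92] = (-3/2, 3/5] × [-6/7, -7/92]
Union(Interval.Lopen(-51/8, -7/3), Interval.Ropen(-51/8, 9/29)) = Interval.Ropen(-51/8, 9/29)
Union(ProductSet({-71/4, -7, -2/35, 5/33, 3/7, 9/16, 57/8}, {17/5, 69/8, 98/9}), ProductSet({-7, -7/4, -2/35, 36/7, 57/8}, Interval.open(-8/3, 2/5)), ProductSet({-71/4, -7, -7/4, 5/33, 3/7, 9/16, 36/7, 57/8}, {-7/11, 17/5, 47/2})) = Union(ProductSet({-7, -7/4, -2/35, 36/7, 57/8}, Interval.open(-8/3, 2/5)), ProductSet({-71/4, -7, -2/35, 5/33, 3/7, 9/16, 57/8}, {17/5, 69/8, 98/9}), ProductSet({-71/4, -7, -7/4, 5/33, 3/7, 9/16, 36/7, 57/8}, {-7/11, 17/5, 47/2}))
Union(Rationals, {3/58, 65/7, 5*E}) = Union({5*E}, Rationals)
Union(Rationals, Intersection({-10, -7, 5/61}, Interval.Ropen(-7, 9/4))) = Rationals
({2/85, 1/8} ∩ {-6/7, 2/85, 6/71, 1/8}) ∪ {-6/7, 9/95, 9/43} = {-6/7, 2/85, 9/95, 1/8, 9/43}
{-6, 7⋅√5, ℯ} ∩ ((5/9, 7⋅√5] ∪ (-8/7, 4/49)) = {7⋅√5, ℯ}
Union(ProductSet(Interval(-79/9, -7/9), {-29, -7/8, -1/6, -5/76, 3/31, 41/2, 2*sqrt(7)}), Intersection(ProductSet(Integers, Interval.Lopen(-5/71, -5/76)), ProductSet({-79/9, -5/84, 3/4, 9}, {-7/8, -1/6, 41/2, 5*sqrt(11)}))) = ProductSet(Interval(-79/9, -7/9), {-29, -7/8, -1/6, -5/76, 3/31, 41/2, 2*sqrt(7)})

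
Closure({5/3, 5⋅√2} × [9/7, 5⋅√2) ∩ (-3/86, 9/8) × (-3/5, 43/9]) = ∅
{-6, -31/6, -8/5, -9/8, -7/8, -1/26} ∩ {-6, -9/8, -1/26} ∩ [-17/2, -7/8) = {-6, -9/8}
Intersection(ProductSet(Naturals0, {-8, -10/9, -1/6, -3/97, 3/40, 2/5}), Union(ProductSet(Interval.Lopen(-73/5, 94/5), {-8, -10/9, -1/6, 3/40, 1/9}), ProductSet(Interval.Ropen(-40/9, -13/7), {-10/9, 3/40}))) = ProductSet(Range(0, 19, 1), {-8, -10/9, -1/6, 3/40})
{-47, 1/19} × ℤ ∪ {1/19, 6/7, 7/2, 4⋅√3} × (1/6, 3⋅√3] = ({-47, 1/19} × ℤ) ∪ ({1/19, 6/7, 7/2, 4⋅√3} × (1/6, 3⋅√3])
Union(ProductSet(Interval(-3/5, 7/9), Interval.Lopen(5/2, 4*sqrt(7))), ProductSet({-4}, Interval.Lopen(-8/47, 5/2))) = Union(ProductSet({-4}, Interval.Lopen(-8/47, 5/2)), ProductSet(Interval(-3/5, 7/9), Interval.Lopen(5/2, 4*sqrt(7))))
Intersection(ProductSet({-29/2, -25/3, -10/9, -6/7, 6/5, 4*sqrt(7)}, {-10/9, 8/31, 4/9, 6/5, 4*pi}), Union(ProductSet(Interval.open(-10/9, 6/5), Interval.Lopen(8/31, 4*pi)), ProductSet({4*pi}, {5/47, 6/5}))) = ProductSet({-6/7}, {4/9, 6/5, 4*pi})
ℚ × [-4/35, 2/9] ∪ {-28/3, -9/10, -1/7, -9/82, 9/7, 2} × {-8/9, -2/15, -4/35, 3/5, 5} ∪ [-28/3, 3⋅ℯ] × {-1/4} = (ℚ × [-4/35, 2/9]) ∪ ([-28/3, 3⋅ℯ] × {-1/4}) ∪ ({-28/3, -9/10, -1/7, -9/82, 9/7, 2} × {-8/9, -2/15, -4/35, 3/5, 5})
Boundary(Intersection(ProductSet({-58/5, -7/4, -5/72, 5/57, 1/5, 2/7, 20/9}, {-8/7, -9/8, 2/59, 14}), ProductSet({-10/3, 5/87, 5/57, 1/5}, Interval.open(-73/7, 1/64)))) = ProductSet({5/57, 1/5}, {-8/7, -9/8})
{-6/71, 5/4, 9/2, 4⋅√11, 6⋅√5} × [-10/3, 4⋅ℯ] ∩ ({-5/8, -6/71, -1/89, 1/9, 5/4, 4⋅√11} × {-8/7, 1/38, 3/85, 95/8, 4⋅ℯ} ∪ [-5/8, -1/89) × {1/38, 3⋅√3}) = ({-6/71} × {1/38, 3⋅√3}) ∪ ({-6/71, 5/4, 4⋅√11} × {-8/7, 1/38, 3/85, 4⋅ℯ})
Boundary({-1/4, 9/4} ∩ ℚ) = {-1/4, 9/4}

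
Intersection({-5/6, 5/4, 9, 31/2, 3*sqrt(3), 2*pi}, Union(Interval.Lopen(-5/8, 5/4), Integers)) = {5/4, 9}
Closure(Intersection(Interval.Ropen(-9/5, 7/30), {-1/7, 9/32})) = {-1/7}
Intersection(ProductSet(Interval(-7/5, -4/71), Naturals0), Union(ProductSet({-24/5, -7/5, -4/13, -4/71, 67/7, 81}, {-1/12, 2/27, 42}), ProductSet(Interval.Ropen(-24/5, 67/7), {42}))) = ProductSet(Interval(-7/5, -4/71), {42})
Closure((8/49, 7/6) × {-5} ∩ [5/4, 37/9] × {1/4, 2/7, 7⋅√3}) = ∅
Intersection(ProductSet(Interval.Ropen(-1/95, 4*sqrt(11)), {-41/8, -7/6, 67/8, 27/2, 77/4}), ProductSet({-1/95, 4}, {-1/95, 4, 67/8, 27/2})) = ProductSet({-1/95, 4}, {67/8, 27/2})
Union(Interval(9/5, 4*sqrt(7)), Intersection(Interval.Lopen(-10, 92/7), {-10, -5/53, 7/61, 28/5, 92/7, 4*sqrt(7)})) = Union({-5/53, 7/61, 92/7}, Interval(9/5, 4*sqrt(7)))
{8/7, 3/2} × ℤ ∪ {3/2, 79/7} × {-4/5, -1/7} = ({8/7, 3/2} × ℤ) ∪ ({3/2, 79/7} × {-4/5, -1/7})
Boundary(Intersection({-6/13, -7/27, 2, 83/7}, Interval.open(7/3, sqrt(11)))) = EmptySet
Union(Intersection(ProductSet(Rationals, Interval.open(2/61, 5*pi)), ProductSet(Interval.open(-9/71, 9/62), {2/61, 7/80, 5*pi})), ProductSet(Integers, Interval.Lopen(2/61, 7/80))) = Union(ProductSet(Integers, Interval.Lopen(2/61, 7/80)), ProductSet(Intersection(Interval.open(-9/71, 9/62), Rationals), {7/80}))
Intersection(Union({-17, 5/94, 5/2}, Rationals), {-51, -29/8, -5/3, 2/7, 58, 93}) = {-51, -29/8, -5/3, 2/7, 58, 93}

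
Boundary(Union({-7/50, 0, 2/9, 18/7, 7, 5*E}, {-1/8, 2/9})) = {-7/50, -1/8, 0, 2/9, 18/7, 7, 5*E}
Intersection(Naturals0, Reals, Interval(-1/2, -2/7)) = EmptySet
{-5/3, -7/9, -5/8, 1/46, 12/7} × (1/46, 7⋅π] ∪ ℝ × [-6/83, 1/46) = (ℝ × [-6/83, 1/46)) ∪ ({-5/3, -7/9, -5/8, 1/46, 12/7} × (1/46, 7⋅π])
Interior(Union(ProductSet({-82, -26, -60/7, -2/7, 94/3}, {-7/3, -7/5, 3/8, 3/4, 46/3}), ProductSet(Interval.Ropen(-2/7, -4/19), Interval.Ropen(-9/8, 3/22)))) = ProductSet(Interval.open(-2/7, -4/19), Interval.open(-9/8, 3/22))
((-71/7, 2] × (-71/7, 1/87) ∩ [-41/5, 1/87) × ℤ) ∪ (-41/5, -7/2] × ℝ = ((-41/5, -7/2] × ℝ) ∪ ([-41/5, 1/87) × {-10, -9, …, 0})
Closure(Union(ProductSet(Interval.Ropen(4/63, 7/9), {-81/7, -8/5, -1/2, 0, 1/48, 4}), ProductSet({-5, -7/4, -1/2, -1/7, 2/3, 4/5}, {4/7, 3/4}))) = Union(ProductSet({-5, -7/4, -1/2, -1/7, 2/3, 4/5}, {4/7, 3/4}), ProductSet(Interval(4/63, 7/9), {-81/7, -8/5, -1/2, 0, 1/48, 4}))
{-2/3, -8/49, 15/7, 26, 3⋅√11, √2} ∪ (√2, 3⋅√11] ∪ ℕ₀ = {-2/3, -8/49} ∪ ℕ₀ ∪ [√2, 3⋅√11]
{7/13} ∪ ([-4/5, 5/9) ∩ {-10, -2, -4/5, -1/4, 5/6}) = {-4/5, -1/4, 7/13}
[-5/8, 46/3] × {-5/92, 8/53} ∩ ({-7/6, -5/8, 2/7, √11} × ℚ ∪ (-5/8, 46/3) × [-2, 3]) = [-5/8, 46/3) × {-5/92, 8/53}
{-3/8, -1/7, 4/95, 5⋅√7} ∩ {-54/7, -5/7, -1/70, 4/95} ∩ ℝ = {4/95}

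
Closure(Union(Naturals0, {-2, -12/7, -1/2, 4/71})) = Union({-2, -12/7, -1/2, 4/71}, Naturals0)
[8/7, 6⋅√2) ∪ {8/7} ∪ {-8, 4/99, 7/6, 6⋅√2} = {-8, 4/99} ∪ [8/7, 6⋅√2]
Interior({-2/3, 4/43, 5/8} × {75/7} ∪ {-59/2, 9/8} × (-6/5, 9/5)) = ∅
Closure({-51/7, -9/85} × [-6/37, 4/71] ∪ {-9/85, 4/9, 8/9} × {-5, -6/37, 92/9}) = ({-51/7, -9/85} × [-6/37, 4/71]) ∪ ({-9/85, 4/9, 8/9} × {-5, -6/37, 92/9})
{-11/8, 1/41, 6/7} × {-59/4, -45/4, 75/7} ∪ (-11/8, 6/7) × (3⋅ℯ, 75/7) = ({-11/8, 1/41, 6/7} × {-59/4, -45/4, 75/7}) ∪ ((-11/8, 6/7) × (3⋅ℯ, 75/7))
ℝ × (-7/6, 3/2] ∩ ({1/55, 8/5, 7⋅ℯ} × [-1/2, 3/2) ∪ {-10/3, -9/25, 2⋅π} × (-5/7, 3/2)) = ({-10/3, -9/25, 2⋅π} × (-5/7, 3/2)) ∪ ({1/55, 8/5, 7⋅ℯ} × [-1/2, 3/2))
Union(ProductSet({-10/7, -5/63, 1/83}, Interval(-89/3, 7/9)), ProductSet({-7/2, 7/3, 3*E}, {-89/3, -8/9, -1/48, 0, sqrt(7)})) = Union(ProductSet({-7/2, 7/3, 3*E}, {-89/3, -8/9, -1/48, 0, sqrt(7)}), ProductSet({-10/7, -5/63, 1/83}, Interval(-89/3, 7/9)))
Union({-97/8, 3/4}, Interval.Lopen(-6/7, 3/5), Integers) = Union({-97/8, 3/4}, Integers, Interval.Lopen(-6/7, 3/5))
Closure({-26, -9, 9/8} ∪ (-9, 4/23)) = {-26, 9/8} ∪ [-9, 4/23]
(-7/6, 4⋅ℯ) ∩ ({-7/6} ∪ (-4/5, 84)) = (-4/5, 4⋅ℯ)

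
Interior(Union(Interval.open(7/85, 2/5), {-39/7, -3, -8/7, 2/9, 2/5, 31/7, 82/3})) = Interval.open(7/85, 2/5)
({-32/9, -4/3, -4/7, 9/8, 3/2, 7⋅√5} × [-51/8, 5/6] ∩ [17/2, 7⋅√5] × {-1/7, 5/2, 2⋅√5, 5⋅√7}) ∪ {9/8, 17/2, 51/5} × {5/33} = ({9/8, 17/2, 51/5} × {5/33}) ∪ ({7⋅√5} × {-1/7})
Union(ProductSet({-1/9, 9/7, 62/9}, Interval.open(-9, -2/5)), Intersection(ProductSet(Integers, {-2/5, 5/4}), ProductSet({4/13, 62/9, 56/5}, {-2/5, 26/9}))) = ProductSet({-1/9, 9/7, 62/9}, Interval.open(-9, -2/5))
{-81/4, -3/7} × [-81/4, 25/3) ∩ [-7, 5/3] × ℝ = {-3/7} × [-81/4, 25/3)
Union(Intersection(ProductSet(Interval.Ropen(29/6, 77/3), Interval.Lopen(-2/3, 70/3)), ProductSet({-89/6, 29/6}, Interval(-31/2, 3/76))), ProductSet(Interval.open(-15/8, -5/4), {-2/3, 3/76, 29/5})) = Union(ProductSet({29/6}, Interval.Lopen(-2/3, 3/76)), ProductSet(Interval.open(-15/8, -5/4), {-2/3, 3/76, 29/5}))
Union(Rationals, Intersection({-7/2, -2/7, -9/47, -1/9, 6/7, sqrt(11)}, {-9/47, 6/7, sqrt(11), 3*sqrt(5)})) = Union({sqrt(11)}, Rationals)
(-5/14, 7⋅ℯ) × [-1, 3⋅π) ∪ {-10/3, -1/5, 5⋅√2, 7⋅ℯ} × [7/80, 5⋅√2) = ((-5/14, 7⋅ℯ) × [-1, 3⋅π)) ∪ ({-10/3, -1/5, 5⋅√2, 7⋅ℯ} × [7/80, 5⋅√2))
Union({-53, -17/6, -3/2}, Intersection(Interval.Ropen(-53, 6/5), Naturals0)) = Union({-53, -17/6, -3/2}, Range(0, 2, 1))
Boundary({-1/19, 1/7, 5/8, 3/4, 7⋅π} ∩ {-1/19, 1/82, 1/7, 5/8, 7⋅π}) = {-1/19, 1/7, 5/8, 7⋅π}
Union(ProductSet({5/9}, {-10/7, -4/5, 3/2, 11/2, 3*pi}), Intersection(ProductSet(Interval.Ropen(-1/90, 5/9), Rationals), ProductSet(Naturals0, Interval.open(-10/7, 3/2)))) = Union(ProductSet({5/9}, {-10/7, -4/5, 3/2, 11/2, 3*pi}), ProductSet(Range(0, 1, 1), Intersection(Interval.open(-10/7, 3/2), Rationals)))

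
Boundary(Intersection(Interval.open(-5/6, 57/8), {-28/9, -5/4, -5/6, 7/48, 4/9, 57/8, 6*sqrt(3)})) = {7/48, 4/9}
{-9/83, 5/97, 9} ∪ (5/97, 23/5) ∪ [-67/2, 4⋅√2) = [-67/2, 4⋅√2) ∪ {9}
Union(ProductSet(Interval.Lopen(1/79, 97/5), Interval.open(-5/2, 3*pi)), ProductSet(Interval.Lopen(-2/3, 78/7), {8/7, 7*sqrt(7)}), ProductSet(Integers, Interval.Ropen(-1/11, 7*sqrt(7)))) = Union(ProductSet(Integers, Interval.Ropen(-1/11, 7*sqrt(7))), ProductSet(Interval.Lopen(-2/3, 78/7), {8/7, 7*sqrt(7)}), ProductSet(Interval.Lopen(1/79, 97/5), Interval.open(-5/2, 3*pi)))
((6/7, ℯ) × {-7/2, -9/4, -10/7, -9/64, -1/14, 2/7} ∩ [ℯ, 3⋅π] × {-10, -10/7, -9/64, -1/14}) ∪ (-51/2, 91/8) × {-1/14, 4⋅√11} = (-51/2, 91/8) × {-1/14, 4⋅√11}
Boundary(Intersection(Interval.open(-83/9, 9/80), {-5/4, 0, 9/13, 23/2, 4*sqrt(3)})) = {-5/4, 0}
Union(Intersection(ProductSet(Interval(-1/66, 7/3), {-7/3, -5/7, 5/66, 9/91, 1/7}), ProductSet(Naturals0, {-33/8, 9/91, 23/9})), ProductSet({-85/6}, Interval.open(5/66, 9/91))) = Union(ProductSet({-85/6}, Interval.open(5/66, 9/91)), ProductSet(Range(0, 3, 1), {9/91}))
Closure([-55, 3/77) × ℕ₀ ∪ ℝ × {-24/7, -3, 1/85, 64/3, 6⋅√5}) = ([-55, 3/77] × ℕ₀) ∪ (ℝ × {-24/7, -3, 1/85, 64/3, 6⋅√5})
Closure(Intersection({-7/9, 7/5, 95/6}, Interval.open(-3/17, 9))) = {7/5}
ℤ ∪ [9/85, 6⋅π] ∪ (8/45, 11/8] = ℤ ∪ [9/85, 6⋅π]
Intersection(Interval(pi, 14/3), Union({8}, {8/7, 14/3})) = {14/3}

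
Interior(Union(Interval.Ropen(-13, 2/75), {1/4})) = Interval.open(-13, 2/75)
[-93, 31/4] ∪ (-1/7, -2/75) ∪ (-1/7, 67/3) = [-93, 67/3)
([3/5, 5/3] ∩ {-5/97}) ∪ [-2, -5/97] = [-2, -5/97]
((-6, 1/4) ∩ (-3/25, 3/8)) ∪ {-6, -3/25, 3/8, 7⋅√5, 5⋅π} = {-6, 3/8, 7⋅√5, 5⋅π} ∪ [-3/25, 1/4)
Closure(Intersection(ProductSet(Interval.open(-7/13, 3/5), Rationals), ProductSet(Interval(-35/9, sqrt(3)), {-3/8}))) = ProductSet(Interval(-7/13, 3/5), {-3/8})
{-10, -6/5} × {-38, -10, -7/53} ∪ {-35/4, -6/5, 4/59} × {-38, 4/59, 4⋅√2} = ({-10, -6/5} × {-38, -10, -7/53}) ∪ ({-35/4, -6/5, 4/59} × {-38, 4/59, 4⋅√2})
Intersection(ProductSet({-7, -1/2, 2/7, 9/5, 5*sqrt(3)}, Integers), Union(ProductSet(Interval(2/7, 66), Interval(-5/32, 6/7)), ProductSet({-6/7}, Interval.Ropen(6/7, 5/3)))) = ProductSet({2/7, 9/5, 5*sqrt(3)}, Range(0, 1, 1))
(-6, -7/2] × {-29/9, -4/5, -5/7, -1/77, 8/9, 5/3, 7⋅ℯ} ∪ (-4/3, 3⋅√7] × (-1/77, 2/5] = ((-4/3, 3⋅√7] × (-1/77, 2/5]) ∪ ((-6, -7/2] × {-29/9, -4/5, -5/7, -1/77, 8/9, 5/3, 7⋅ℯ})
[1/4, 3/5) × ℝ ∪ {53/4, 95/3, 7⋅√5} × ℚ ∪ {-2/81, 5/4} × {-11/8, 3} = ({-2/81, 5/4} × {-11/8, 3}) ∪ ([1/4, 3/5) × ℝ) ∪ ({53/4, 95/3, 7⋅√5} × ℚ)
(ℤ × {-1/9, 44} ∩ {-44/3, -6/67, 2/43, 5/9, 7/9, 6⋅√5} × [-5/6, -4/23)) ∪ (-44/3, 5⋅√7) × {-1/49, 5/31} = (-44/3, 5⋅√7) × {-1/49, 5/31}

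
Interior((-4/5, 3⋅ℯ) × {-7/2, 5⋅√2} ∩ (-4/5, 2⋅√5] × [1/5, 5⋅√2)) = ∅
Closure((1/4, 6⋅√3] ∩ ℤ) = {1, 2, …, 10}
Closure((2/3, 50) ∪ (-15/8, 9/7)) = [-15/8, 50]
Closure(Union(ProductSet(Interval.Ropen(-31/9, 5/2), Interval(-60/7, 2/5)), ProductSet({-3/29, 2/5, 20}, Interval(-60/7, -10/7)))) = Union(ProductSet({-3/29, 2/5, 20}, Interval(-60/7, -10/7)), ProductSet(Interval(-31/9, 5/2), Interval(-60/7, 2/5)))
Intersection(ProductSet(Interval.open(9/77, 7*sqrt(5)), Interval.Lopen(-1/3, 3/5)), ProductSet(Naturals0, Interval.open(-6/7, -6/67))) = ProductSet(Range(1, 16, 1), Interval.open(-1/3, -6/67))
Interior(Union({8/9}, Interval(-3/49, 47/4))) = Interval.open(-3/49, 47/4)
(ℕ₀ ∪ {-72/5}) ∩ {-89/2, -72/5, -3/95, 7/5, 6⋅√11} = {-72/5}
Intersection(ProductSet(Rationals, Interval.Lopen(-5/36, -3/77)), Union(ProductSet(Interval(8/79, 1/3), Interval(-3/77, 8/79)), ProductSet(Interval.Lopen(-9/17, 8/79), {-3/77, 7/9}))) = ProductSet(Union(Intersection(Interval.Lopen(-9/17, 8/79), Rationals), Intersection(Interval(8/79, 1/3), Rationals)), {-3/77})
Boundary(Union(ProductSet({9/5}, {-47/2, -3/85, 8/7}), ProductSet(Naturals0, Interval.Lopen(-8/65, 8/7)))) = Union(ProductSet({9/5}, {-47/2, -3/85, 8/7}), ProductSet(Naturals0, Interval(-8/65, 8/7)))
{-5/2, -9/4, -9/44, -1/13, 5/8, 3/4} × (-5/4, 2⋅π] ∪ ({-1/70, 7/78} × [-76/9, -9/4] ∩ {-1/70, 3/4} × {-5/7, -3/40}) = {-5/2, -9/4, -9/44, -1/13, 5/8, 3/4} × (-5/4, 2⋅π]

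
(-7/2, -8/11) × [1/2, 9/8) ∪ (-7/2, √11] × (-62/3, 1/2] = ((-7/2, -8/11) × [1/2, 9/8)) ∪ ((-7/2, √11] × (-62/3, 1/2])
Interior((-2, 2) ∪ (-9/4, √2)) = (-9/4, 2)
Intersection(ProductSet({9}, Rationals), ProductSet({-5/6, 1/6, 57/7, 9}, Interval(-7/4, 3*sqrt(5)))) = ProductSet({9}, Intersection(Interval(-7/4, 3*sqrt(5)), Rationals))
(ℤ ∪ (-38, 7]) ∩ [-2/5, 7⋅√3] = [-2/5, 7] ∪ {0, 1, …, 12}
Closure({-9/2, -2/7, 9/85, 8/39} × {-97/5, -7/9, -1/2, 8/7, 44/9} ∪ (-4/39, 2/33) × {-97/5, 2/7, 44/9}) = ([-4/39, 2/33] × {-97/5, 2/7, 44/9}) ∪ ({-9/2, -2/7, 9/85, 8/39} × {-97/5, -7/9, -1/2, 8/7, 44/9})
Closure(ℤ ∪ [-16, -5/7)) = ℤ ∪ [-16, -5/7]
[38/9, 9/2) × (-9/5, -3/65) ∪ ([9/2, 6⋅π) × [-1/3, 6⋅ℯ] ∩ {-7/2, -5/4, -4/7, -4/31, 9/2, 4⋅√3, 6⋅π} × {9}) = ({9/2, 4⋅√3} × {9}) ∪ ([38/9, 9/2) × (-9/5, -3/65))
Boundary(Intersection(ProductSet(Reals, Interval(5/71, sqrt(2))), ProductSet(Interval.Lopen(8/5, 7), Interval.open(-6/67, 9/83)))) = Union(ProductSet({8/5, 7}, Interval(5/71, 9/83)), ProductSet(Interval(8/5, 7), {5/71, 9/83}))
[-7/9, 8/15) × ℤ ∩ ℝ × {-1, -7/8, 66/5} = [-7/9, 8/15) × {-1}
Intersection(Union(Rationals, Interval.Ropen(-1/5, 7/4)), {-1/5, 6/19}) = {-1/5, 6/19}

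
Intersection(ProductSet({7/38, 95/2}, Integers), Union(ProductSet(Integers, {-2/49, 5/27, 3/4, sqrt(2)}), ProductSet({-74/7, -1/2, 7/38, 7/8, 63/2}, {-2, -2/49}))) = ProductSet({7/38}, {-2})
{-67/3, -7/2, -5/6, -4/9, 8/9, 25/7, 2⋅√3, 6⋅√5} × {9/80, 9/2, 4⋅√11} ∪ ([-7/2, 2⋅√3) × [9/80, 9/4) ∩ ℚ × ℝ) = ((ℚ ∩ [-7/2, 2⋅√3)) × [9/80, 9/4)) ∪ ({-67/3, -7/2, -5/6, -4/9, 8/9, 25/7, 2⋅√3, 6⋅√5} × {9/80, 9/2, 4⋅√11})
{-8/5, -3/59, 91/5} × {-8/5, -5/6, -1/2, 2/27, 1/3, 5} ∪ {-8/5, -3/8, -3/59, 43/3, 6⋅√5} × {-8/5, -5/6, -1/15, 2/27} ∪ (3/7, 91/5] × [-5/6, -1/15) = ((3/7, 91/5] × [-5/6, -1/15)) ∪ ({-8/5, -3/59, 91/5} × {-8/5, -5/6, -1/2, 2/27, 1/3, 5}) ∪ ({-8/5, -3/8, -3/59, 43/3, 6⋅√5} × {-8/5, -5/6, -1/15, 2/27})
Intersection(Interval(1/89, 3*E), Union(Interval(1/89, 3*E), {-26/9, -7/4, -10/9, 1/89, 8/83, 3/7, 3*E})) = Interval(1/89, 3*E)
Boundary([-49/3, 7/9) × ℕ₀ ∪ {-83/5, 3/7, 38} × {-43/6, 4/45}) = ([-49/3, 7/9] × ℕ₀) ∪ ({-83/5, 3/7, 38} × {-43/6, 4/45})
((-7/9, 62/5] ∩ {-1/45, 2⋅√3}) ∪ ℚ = ℚ ∪ {2⋅√3}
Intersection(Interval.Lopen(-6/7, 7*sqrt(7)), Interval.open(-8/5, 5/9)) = Interval.open(-6/7, 5/9)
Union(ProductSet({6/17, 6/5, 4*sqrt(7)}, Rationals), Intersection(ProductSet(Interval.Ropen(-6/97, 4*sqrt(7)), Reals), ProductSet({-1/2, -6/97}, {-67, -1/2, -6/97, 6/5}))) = Union(ProductSet({-6/97}, {-67, -1/2, -6/97, 6/5}), ProductSet({6/17, 6/5, 4*sqrt(7)}, Rationals))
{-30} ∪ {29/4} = {-30, 29/4}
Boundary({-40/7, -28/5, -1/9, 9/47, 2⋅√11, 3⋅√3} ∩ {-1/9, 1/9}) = {-1/9}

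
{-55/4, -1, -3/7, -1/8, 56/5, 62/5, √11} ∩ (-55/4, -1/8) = {-1, -3/7}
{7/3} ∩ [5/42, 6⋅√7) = {7/3}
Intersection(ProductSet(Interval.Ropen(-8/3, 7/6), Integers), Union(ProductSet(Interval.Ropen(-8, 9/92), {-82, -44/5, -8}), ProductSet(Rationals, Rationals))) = Union(ProductSet(Intersection(Interval.Ropen(-8/3, 7/6), Rationals), Integers), ProductSet(Interval.Ropen(-8/3, 9/92), {-82, -8}))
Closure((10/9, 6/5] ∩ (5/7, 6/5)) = [10/9, 6/5]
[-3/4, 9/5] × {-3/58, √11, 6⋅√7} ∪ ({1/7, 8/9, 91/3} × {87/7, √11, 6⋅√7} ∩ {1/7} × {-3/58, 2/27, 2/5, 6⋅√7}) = [-3/4, 9/5] × {-3/58, √11, 6⋅√7}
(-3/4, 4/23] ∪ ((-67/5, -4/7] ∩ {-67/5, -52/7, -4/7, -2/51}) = {-52/7} ∪ (-3/4, 4/23]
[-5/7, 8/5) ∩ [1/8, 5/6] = [1/8, 5/6]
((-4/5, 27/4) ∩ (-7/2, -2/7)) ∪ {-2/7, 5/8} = (-4/5, -2/7] ∪ {5/8}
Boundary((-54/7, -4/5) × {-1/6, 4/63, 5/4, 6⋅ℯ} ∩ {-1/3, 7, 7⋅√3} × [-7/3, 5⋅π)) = ∅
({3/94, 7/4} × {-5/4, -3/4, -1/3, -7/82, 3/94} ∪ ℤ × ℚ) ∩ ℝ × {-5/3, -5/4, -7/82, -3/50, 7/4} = ({3/94, 7/4} × {-5/4, -7/82}) ∪ (ℤ × {-5/3, -5/4, -7/82, -3/50, 7/4})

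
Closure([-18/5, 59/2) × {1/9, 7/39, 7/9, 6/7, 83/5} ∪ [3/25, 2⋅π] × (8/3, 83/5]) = ([-18/5, 59/2] × {1/9, 7/39, 7/9, 6/7, 83/5}) ∪ ([3/25, 2⋅π] × [8/3, 83/5])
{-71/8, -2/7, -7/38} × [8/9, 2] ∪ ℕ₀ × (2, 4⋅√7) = ({-71/8, -2/7, -7/38} × [8/9, 2]) ∪ (ℕ₀ × (2, 4⋅√7))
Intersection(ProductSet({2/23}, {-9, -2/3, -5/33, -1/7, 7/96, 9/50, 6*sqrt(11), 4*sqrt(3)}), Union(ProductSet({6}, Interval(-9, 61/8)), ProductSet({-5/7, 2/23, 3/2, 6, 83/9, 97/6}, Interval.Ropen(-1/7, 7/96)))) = ProductSet({2/23}, {-1/7})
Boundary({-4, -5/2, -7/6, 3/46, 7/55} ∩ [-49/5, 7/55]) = {-4, -5/2, -7/6, 3/46, 7/55}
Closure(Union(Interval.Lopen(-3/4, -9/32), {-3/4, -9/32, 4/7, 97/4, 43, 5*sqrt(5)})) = Union({4/7, 97/4, 43, 5*sqrt(5)}, Interval(-3/4, -9/32))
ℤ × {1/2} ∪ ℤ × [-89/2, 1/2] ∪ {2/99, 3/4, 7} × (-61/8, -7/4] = (ℤ × [-89/2, 1/2]) ∪ ({2/99, 3/4, 7} × (-61/8, -7/4])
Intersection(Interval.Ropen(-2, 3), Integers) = Range(-2, 3, 1)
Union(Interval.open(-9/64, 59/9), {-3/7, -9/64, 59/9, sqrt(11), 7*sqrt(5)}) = Union({-3/7, 7*sqrt(5)}, Interval(-9/64, 59/9))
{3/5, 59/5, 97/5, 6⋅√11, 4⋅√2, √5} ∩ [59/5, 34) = {59/5, 97/5, 6⋅√11}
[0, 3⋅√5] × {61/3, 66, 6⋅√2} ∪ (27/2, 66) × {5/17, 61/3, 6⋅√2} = ((27/2, 66) × {5/17, 61/3, 6⋅√2}) ∪ ([0, 3⋅√5] × {61/3, 66, 6⋅√2})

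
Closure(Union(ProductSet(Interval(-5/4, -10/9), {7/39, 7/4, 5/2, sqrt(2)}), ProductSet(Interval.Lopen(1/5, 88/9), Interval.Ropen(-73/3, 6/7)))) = Union(ProductSet({1/5, 88/9}, Interval(-73/3, 6/7)), ProductSet(Interval(-5/4, -10/9), {7/39, 7/4, 5/2, sqrt(2)}), ProductSet(Interval(1/5, 88/9), {-73/3, 6/7}), ProductSet(Interval.Lopen(1/5, 88/9), Interval.Ropen(-73/3, 6/7)))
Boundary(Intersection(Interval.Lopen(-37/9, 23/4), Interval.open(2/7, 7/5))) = {2/7, 7/5}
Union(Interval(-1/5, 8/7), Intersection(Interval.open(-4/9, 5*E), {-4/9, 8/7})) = Interval(-1/5, 8/7)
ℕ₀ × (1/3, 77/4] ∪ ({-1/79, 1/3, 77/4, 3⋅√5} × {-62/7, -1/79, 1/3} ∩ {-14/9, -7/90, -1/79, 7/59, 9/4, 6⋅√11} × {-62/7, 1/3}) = ({-1/79} × {-62/7, 1/3}) ∪ (ℕ₀ × (1/3, 77/4])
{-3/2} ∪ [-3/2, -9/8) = [-3/2, -9/8)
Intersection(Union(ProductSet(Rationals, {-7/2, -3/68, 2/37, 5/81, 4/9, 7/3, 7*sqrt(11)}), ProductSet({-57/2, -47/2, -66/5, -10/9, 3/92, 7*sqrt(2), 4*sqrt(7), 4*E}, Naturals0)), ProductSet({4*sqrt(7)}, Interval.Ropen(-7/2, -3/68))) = EmptySet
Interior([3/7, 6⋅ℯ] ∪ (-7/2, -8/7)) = (-7/2, -8/7) ∪ (3/7, 6⋅ℯ)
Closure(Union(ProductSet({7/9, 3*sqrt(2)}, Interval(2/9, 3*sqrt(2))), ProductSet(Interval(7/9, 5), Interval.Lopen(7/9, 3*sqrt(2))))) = Union(ProductSet({7/9, 3*sqrt(2)}, Interval(2/9, 3*sqrt(2))), ProductSet(Interval(7/9, 5), Interval(7/9, 3*sqrt(2))))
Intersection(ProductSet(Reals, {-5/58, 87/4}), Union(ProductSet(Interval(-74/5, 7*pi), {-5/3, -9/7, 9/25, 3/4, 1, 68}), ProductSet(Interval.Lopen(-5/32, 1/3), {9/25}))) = EmptySet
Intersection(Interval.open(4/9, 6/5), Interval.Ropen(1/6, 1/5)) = EmptySet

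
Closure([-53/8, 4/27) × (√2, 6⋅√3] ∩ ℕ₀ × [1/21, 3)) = {0} × [√2, 3]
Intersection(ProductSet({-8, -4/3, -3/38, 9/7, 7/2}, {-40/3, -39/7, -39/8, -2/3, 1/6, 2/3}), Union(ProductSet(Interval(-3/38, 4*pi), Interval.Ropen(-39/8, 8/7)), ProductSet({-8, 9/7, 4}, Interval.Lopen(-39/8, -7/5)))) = ProductSet({-3/38, 9/7, 7/2}, {-39/8, -2/3, 1/6, 2/3})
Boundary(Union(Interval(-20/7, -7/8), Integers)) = Union(Complement(Integers, Interval.open(-20/7, -7/8)), {-20/7, -7/8})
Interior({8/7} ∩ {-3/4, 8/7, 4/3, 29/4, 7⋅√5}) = ∅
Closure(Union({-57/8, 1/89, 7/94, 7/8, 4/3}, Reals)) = Reals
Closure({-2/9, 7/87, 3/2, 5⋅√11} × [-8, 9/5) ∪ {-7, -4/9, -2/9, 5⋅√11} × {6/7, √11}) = ({-7, -4/9, -2/9, 5⋅√11} × {6/7, √11}) ∪ ({-2/9, 7/87, 3/2, 5⋅√11} × [-8, 9/5])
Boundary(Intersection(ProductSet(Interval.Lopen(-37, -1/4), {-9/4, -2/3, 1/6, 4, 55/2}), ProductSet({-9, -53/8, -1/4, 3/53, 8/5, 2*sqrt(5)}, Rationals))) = ProductSet({-9, -53/8, -1/4}, {-9/4, -2/3, 1/6, 4, 55/2})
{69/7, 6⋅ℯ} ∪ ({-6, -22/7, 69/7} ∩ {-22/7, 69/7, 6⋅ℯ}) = {-22/7, 69/7, 6⋅ℯ}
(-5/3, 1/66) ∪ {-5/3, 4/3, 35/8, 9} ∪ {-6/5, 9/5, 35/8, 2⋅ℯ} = [-5/3, 1/66) ∪ {4/3, 9/5, 35/8, 9, 2⋅ℯ}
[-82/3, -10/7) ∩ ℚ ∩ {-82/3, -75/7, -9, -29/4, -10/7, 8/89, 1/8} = {-82/3, -75/7, -9, -29/4}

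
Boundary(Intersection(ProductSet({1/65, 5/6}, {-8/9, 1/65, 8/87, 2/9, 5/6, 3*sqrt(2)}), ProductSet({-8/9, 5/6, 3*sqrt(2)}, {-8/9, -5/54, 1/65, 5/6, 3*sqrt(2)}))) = ProductSet({5/6}, {-8/9, 1/65, 5/6, 3*sqrt(2)})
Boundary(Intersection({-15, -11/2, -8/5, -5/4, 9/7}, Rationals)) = {-15, -11/2, -8/5, -5/4, 9/7}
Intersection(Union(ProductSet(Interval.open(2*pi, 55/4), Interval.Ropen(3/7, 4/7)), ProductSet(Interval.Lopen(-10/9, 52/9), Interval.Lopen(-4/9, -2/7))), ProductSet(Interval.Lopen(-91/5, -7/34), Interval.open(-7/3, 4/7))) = ProductSet(Interval.Lopen(-10/9, -7/34), Interval.Lopen(-4/9, -2/7))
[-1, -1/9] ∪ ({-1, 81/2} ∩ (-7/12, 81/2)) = [-1, -1/9]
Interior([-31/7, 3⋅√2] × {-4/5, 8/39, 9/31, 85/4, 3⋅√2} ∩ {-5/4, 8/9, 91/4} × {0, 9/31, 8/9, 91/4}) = ∅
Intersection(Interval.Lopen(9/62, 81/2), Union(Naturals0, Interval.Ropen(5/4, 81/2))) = Union(Interval.Ropen(5/4, 81/2), Range(1, 41, 1))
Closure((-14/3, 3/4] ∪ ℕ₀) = [-14/3, 3/4] ∪ ℕ₀ ∪ (ℕ₀ \ (-14/3, 3/4))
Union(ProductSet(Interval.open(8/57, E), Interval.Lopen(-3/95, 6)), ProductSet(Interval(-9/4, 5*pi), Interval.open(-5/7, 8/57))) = Union(ProductSet(Interval(-9/4, 5*pi), Interval.open(-5/7, 8/57)), ProductSet(Interval.open(8/57, E), Interval.Lopen(-3/95, 6)))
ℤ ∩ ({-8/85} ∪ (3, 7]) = {4, 5, 6, 7}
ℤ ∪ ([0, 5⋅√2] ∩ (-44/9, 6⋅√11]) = ℤ ∪ [0, 5⋅√2]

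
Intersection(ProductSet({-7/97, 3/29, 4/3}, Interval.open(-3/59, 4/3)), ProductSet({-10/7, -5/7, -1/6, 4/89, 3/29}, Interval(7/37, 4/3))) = ProductSet({3/29}, Interval.Ropen(7/37, 4/3))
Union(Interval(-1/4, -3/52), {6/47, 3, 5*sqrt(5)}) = Union({6/47, 3, 5*sqrt(5)}, Interval(-1/4, -3/52))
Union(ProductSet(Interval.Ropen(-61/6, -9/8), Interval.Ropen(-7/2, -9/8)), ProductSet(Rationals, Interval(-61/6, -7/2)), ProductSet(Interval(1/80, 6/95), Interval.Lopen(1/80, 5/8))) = Union(ProductSet(Interval.Ropen(-61/6, -9/8), Interval.Ropen(-7/2, -9/8)), ProductSet(Interval(1/80, 6/95), Interval.Lopen(1/80, 5/8)), ProductSet(Rationals, Interval(-61/6, -7/2)))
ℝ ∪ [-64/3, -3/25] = (-∞, ∞)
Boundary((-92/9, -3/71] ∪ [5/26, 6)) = {-92/9, -3/71, 5/26, 6}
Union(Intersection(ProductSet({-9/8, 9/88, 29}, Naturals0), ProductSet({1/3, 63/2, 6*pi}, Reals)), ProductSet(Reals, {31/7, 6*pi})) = ProductSet(Reals, {31/7, 6*pi})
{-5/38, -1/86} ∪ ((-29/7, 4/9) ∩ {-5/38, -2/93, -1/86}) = {-5/38, -2/93, -1/86}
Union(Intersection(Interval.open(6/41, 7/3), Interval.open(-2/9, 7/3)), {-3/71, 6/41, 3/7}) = Union({-3/71}, Interval.Ropen(6/41, 7/3))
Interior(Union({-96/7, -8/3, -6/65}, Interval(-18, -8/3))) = Interval.open(-18, -8/3)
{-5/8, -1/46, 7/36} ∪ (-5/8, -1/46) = [-5/8, -1/46] ∪ {7/36}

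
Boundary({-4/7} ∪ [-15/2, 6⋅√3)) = {-15/2, 6⋅√3}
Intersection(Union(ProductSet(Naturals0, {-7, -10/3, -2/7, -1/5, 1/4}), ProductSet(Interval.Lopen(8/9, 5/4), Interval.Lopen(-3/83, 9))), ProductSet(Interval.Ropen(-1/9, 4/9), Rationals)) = ProductSet(Range(0, 1, 1), {-7, -10/3, -2/7, -1/5, 1/4})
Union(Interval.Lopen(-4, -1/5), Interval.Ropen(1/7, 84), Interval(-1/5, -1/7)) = Union(Interval.Lopen(-4, -1/7), Interval.Ropen(1/7, 84))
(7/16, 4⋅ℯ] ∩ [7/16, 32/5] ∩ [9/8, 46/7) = [9/8, 32/5]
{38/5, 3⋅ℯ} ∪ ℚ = ℚ ∪ {3⋅ℯ}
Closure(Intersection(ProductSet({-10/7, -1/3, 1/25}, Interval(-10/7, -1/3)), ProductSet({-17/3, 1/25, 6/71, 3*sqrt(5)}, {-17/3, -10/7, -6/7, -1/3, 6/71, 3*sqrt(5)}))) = ProductSet({1/25}, {-10/7, -6/7, -1/3})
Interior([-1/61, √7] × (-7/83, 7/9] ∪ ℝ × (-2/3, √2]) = ℝ × (-2/3, √2)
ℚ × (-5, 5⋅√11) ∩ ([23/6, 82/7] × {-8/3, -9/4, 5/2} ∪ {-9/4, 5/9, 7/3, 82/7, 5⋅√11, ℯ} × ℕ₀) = ({-9/4, 5/9, 7/3, 82/7} × {0, 1, …, 16}) ∪ ((ℚ ∩ [23/6, 82/7]) × {-8/3, -9/4, 5/2})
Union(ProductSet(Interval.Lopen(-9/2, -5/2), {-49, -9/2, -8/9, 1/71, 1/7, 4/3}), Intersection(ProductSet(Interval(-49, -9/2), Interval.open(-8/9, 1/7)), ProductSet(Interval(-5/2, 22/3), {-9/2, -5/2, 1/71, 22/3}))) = ProductSet(Interval.Lopen(-9/2, -5/2), {-49, -9/2, -8/9, 1/71, 1/7, 4/3})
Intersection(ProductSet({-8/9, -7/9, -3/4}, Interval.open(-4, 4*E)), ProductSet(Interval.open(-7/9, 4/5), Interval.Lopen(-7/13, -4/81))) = ProductSet({-3/4}, Interval.Lopen(-7/13, -4/81))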